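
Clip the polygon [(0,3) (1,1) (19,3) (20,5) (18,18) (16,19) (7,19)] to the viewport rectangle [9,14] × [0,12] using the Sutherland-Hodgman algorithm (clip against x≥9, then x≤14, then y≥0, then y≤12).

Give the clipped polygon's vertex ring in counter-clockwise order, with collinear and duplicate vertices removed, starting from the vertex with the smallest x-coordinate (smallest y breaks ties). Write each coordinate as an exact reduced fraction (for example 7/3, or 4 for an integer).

1. After x ≥ 9: [(9,17/9) (19,3) (20,5) (18,18) (16,19) (9,19)]
2. After x ≤ 14: [(9,17/9) (14,22/9) (14,19) (9,19)]
3. After y ≥ 0: [(9,17/9) (14,22/9) (14,19) (9,19)]
4. After y ≤ 12: [(9,12) (9,17/9) (14,22/9) (14,12)]
5. Canonical ring: [(9,17/9) (14,22/9) (14,12) (9,12)]

Clipped polygon: [(9,17/9) (14,22/9) (14,12) (9,12)]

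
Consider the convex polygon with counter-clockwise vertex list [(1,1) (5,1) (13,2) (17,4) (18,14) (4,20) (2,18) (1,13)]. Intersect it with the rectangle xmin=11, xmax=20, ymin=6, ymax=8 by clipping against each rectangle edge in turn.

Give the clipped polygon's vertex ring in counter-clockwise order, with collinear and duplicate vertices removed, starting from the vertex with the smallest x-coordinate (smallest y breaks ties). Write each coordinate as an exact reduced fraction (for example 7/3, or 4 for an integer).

1. After x ≥ 11: [(11,7/4) (13,2) (17,4) (18,14) (11,17)]
2. After x ≤ 20: [(11,7/4) (13,2) (17,4) (18,14) (11,17)]
3. After y ≥ 6: [(11,6) (86/5,6) (18,14) (11,17)]
4. After y ≤ 8: [(11,8) (11,6) (86/5,6) (87/5,8)]
5. Canonical ring: [(11,6) (86/5,6) (87/5,8) (11,8)]

Clipped polygon: [(11,6) (86/5,6) (87/5,8) (11,8)]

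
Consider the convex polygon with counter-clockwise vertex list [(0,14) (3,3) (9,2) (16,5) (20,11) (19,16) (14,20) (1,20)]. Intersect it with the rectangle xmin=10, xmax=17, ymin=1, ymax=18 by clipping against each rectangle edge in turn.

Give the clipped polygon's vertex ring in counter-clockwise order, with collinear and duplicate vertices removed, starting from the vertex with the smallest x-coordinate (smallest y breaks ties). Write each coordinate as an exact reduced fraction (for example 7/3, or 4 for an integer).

1. After x ≥ 10: [(10,17/7) (16,5) (20,11) (19,16) (14,20) (10,20)]
2. After x ≤ 17: [(10,17/7) (16,5) (17,13/2) (17,88/5) (14,20) (10,20)]
3. After y ≥ 1: [(10,17/7) (16,5) (17,13/2) (17,88/5) (14,20) (10,20)]
4. After y ≤ 18: [(10,18) (10,17/7) (16,5) (17,13/2) (17,88/5) (33/2,18)]
5. Canonical ring: [(10,17/7) (16,5) (17,13/2) (17,88/5) (33/2,18) (10,18)]

Clipped polygon: [(10,17/7) (16,5) (17,13/2) (17,88/5) (33/2,18) (10,18)]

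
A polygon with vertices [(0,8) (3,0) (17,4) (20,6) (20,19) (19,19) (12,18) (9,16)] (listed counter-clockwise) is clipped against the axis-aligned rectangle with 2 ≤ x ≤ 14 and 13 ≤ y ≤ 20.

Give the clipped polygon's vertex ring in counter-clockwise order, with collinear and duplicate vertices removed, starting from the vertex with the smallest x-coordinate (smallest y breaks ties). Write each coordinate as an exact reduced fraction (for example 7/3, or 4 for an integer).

1. After x ≥ 2: [(2,88/9) (2,8/3) (3,0) (17,4) (20,6) (20,19) (19,19) (12,18) (9,16)]
2. After x ≤ 14: [(2,88/9) (2,8/3) (3,0) (14,22/7) (14,128/7) (12,18) (9,16)]
3. After y ≥ 13: [(45/8,13) (14,13) (14,128/7) (12,18) (9,16)]
4. After y ≤ 20: [(45/8,13) (14,13) (14,128/7) (12,18) (9,16)]
5. Canonical ring: [(45/8,13) (14,13) (14,128/7) (12,18) (9,16)]

Clipped polygon: [(45/8,13) (14,13) (14,128/7) (12,18) (9,16)]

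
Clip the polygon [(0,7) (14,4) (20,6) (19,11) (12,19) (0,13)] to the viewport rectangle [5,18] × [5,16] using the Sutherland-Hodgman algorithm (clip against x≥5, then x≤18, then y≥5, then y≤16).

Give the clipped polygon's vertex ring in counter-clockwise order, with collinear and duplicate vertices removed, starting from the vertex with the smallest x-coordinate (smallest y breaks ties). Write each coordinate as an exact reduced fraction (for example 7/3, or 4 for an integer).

1. After x ≥ 5: [(5,83/14) (14,4) (20,6) (19,11) (12,19) (5,31/2)]
2. After x ≤ 18: [(5,83/14) (14,4) (18,16/3) (18,85/7) (12,19) (5,31/2)]
3. After y ≥ 5: [(5,83/14) (28/3,5) (17,5) (18,16/3) (18,85/7) (12,19) (5,31/2)]
4. After y ≤ 16: [(5,83/14) (28/3,5) (17,5) (18,16/3) (18,85/7) (117/8,16) (6,16) (5,31/2)]
5. Canonical ring: [(5,83/14) (28/3,5) (17,5) (18,16/3) (18,85/7) (117/8,16) (6,16) (5,31/2)]

Clipped polygon: [(5,83/14) (28/3,5) (17,5) (18,16/3) (18,85/7) (117/8,16) (6,16) (5,31/2)]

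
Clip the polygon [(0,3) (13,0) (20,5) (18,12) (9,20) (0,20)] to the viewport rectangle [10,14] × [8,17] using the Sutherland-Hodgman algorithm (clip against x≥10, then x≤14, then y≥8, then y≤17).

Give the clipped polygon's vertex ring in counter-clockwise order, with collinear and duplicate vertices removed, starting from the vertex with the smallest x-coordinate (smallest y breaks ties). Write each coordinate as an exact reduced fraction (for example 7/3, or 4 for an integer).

1. After x ≥ 10: [(10,9/13) (13,0) (20,5) (18,12) (10,172/9)]
2. After x ≤ 14: [(10,9/13) (13,0) (14,5/7) (14,140/9) (10,172/9)]
3. After y ≥ 8: [(10,8) (14,8) (14,140/9) (10,172/9)]
4. After y ≤ 17: [(10,17) (10,8) (14,8) (14,140/9) (99/8,17)]
5. Canonical ring: [(10,8) (14,8) (14,140/9) (99/8,17) (10,17)]

Clipped polygon: [(10,8) (14,8) (14,140/9) (99/8,17) (10,17)]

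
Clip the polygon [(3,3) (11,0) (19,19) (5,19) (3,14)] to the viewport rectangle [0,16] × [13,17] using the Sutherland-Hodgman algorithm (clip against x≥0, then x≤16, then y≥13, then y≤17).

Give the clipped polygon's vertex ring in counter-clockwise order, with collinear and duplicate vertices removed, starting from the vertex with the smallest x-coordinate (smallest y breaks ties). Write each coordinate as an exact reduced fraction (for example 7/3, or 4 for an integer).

Clipped polygon: [(3,13) (16,13) (16,17) (21/5,17) (3,14)]

1. After x ≥ 0: [(3,3) (11,0) (19,19) (5,19) (3,14)]
2. After x ≤ 16: [(3,3) (11,0) (16,95/8) (16,19) (5,19) (3,14)]
3. After y ≥ 13: [(3,13) (16,13) (16,19) (5,19) (3,14)]
4. After y ≤ 17: [(3,13) (16,13) (16,17) (21/5,17) (3,14)]
5. Canonical ring: [(3,13) (16,13) (16,17) (21/5,17) (3,14)]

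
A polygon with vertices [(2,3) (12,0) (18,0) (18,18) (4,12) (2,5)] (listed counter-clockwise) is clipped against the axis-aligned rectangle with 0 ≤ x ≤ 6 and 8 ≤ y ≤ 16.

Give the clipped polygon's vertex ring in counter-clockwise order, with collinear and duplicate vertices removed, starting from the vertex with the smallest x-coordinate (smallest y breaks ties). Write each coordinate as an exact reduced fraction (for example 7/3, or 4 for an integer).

1. After x ≥ 0: [(2,3) (12,0) (18,0) (18,18) (4,12) (2,5)]
2. After x ≤ 6: [(2,3) (6,9/5) (6,90/7) (4,12) (2,5)]
3. After y ≥ 8: [(6,8) (6,90/7) (4,12) (20/7,8)]
4. After y ≤ 16: [(6,8) (6,90/7) (4,12) (20/7,8)]
5. Canonical ring: [(20/7,8) (6,8) (6,90/7) (4,12)]

Clipped polygon: [(20/7,8) (6,8) (6,90/7) (4,12)]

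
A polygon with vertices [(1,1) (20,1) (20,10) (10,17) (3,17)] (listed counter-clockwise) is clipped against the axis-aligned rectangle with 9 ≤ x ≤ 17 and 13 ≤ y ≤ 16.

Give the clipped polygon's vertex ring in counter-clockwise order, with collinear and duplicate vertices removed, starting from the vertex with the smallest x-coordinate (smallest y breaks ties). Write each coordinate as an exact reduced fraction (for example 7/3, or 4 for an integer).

1. After x ≥ 9: [(9,1) (20,1) (20,10) (10,17) (9,17)]
2. After x ≤ 17: [(9,1) (17,1) (17,121/10) (10,17) (9,17)]
3. After y ≥ 13: [(9,13) (110/7,13) (10,17) (9,17)]
4. After y ≤ 16: [(9,16) (9,13) (110/7,13) (80/7,16)]
5. Canonical ring: [(9,13) (110/7,13) (80/7,16) (9,16)]

Clipped polygon: [(9,13) (110/7,13) (80/7,16) (9,16)]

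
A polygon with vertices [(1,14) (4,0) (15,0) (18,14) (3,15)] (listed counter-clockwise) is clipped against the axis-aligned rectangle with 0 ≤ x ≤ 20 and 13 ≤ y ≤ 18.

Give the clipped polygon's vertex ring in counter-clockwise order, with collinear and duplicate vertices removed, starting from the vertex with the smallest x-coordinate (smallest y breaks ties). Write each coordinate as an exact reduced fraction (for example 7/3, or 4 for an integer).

Clipped polygon: [(1,14) (17/14,13) (249/14,13) (18,14) (3,15)]

1. After x ≥ 0: [(1,14) (4,0) (15,0) (18,14) (3,15)]
2. After x ≤ 20: [(1,14) (4,0) (15,0) (18,14) (3,15)]
3. After y ≥ 13: [(1,14) (17/14,13) (249/14,13) (18,14) (3,15)]
4. After y ≤ 18: [(1,14) (17/14,13) (249/14,13) (18,14) (3,15)]
5. Canonical ring: [(1,14) (17/14,13) (249/14,13) (18,14) (3,15)]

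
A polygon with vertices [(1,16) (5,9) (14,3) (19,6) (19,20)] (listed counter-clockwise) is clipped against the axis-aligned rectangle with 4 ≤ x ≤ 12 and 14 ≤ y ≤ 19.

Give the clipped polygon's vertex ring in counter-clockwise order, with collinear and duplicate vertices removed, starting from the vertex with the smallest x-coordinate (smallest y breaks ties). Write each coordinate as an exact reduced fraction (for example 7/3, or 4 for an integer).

Clipped polygon: [(4,14) (12,14) (12,166/9) (4,50/3)]

1. After x ≥ 4: [(4,50/3) (4,43/4) (5,9) (14,3) (19,6) (19,20)]
2. After x ≤ 12: [(12,166/9) (4,50/3) (4,43/4) (5,9) (12,13/3)]
3. After y ≥ 14: [(12,14) (12,166/9) (4,50/3) (4,14)]
4. After y ≤ 19: [(12,14) (12,166/9) (4,50/3) (4,14)]
5. Canonical ring: [(4,14) (12,14) (12,166/9) (4,50/3)]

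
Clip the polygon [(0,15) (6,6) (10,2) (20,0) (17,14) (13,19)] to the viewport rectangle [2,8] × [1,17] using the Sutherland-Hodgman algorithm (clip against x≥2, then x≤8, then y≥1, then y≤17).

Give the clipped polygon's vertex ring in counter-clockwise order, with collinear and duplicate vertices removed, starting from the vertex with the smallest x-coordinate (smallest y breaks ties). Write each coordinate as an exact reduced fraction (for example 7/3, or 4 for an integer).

Clipped polygon: [(2,12) (6,6) (8,4) (8,17) (13/2,17) (2,203/13)]

1. After x ≥ 2: [(2,203/13) (2,12) (6,6) (10,2) (20,0) (17,14) (13,19)]
2. After x ≤ 8: [(8,227/13) (2,203/13) (2,12) (6,6) (8,4)]
3. After y ≥ 1: [(8,227/13) (2,203/13) (2,12) (6,6) (8,4)]
4. After y ≤ 17: [(8,17) (13/2,17) (2,203/13) (2,12) (6,6) (8,4)]
5. Canonical ring: [(2,12) (6,6) (8,4) (8,17) (13/2,17) (2,203/13)]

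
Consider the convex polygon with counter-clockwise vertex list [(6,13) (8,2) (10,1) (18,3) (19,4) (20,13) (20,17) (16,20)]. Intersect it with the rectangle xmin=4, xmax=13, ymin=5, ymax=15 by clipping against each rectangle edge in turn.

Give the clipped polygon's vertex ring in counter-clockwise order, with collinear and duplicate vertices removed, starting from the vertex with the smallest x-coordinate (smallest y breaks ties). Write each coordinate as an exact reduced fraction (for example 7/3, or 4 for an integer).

1. After x ≥ 4: [(6,13) (8,2) (10,1) (18,3) (19,4) (20,13) (20,17) (16,20)]
2. After x ≤ 13: [(13,179/10) (6,13) (8,2) (10,1) (13,7/4)]
3. After y ≥ 5: [(13,5) (13,179/10) (6,13) (82/11,5)]
4. After y ≤ 15: [(13,5) (13,15) (62/7,15) (6,13) (82/11,5)]
5. Canonical ring: [(6,13) (82/11,5) (13,5) (13,15) (62/7,15)]

Clipped polygon: [(6,13) (82/11,5) (13,5) (13,15) (62/7,15)]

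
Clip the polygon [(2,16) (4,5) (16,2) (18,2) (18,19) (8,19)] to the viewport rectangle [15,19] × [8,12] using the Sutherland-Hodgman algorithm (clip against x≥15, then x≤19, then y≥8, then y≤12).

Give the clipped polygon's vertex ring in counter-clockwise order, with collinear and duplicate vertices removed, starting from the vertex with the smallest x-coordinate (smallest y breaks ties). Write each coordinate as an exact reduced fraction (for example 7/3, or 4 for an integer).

1. After x ≥ 15: [(15,9/4) (16,2) (18,2) (18,19) (15,19)]
2. After x ≤ 19: [(15,9/4) (16,2) (18,2) (18,19) (15,19)]
3. After y ≥ 8: [(15,8) (18,8) (18,19) (15,19)]
4. After y ≤ 12: [(15,12) (15,8) (18,8) (18,12)]
5. Canonical ring: [(15,8) (18,8) (18,12) (15,12)]

Clipped polygon: [(15,8) (18,8) (18,12) (15,12)]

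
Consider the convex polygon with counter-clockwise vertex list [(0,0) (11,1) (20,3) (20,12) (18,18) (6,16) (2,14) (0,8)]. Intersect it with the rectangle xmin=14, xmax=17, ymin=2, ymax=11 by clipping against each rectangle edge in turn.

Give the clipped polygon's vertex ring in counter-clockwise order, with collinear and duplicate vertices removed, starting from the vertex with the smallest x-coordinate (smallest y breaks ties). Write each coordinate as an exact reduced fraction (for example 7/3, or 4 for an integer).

1. After x ≥ 14: [(14,5/3) (20,3) (20,12) (18,18) (14,52/3)]
2. After x ≤ 17: [(14,5/3) (17,7/3) (17,107/6) (14,52/3)]
3. After y ≥ 2: [(14,2) (31/2,2) (17,7/3) (17,107/6) (14,52/3)]
4. After y ≤ 11: [(14,11) (14,2) (31/2,2) (17,7/3) (17,11)]
5. Canonical ring: [(14,2) (31/2,2) (17,7/3) (17,11) (14,11)]

Clipped polygon: [(14,2) (31/2,2) (17,7/3) (17,11) (14,11)]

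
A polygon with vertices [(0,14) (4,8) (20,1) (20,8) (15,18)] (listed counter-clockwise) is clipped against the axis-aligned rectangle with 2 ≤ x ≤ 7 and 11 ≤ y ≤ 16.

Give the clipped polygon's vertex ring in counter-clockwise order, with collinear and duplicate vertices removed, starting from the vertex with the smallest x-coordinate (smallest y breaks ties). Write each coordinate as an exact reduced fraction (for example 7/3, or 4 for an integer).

Clipped polygon: [(2,11) (7,11) (7,238/15) (2,218/15)]

1. After x ≥ 2: [(2,218/15) (2,11) (4,8) (20,1) (20,8) (15,18)]
2. After x ≤ 7: [(7,238/15) (2,218/15) (2,11) (4,8) (7,107/16)]
3. After y ≥ 11: [(7,11) (7,238/15) (2,218/15) (2,11) (2,11)]
4. After y ≤ 16: [(7,11) (7,238/15) (2,218/15) (2,11) (2,11)]
5. Canonical ring: [(2,11) (7,11) (7,238/15) (2,218/15)]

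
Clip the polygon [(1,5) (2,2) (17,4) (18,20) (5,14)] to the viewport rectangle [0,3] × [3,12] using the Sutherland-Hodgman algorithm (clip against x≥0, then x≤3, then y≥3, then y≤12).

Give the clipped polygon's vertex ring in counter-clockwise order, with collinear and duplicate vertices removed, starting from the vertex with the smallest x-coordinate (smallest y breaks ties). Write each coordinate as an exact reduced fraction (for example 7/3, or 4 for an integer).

Clipped polygon: [(1,5) (5/3,3) (3,3) (3,19/2)]

1. After x ≥ 0: [(1,5) (2,2) (17,4) (18,20) (5,14)]
2. After x ≤ 3: [(3,19/2) (1,5) (2,2) (3,32/15)]
3. After y ≥ 3: [(3,3) (3,19/2) (1,5) (5/3,3)]
4. After y ≤ 12: [(3,3) (3,19/2) (1,5) (5/3,3)]
5. Canonical ring: [(1,5) (5/3,3) (3,3) (3,19/2)]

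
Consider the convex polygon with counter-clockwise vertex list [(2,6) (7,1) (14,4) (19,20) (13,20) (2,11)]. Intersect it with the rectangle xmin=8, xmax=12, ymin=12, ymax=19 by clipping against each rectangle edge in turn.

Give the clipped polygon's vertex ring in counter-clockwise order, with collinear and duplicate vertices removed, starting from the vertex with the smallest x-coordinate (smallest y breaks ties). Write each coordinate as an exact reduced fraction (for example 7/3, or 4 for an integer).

1. After x ≥ 8: [(8,10/7) (14,4) (19,20) (13,20) (8,175/11)]
2. After x ≤ 12: [(8,10/7) (12,22/7) (12,211/11) (8,175/11)]
3. After y ≥ 12: [(8,12) (12,12) (12,211/11) (8,175/11)]
4. After y ≤ 19: [(8,12) (12,12) (12,19) (106/9,19) (8,175/11)]
5. Canonical ring: [(8,12) (12,12) (12,19) (106/9,19) (8,175/11)]

Clipped polygon: [(8,12) (12,12) (12,19) (106/9,19) (8,175/11)]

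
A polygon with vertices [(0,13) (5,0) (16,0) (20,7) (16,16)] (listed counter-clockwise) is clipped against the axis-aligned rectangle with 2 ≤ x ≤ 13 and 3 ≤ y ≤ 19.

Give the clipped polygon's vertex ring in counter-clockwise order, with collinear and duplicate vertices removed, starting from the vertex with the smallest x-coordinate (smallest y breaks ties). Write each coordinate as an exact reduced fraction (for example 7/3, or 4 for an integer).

Clipped polygon: [(2,39/5) (50/13,3) (13,3) (13,247/16) (2,107/8)]

1. After x ≥ 2: [(2,107/8) (2,39/5) (5,0) (16,0) (20,7) (16,16)]
2. After x ≤ 13: [(13,247/16) (2,107/8) (2,39/5) (5,0) (13,0)]
3. After y ≥ 3: [(13,3) (13,247/16) (2,107/8) (2,39/5) (50/13,3)]
4. After y ≤ 19: [(13,3) (13,247/16) (2,107/8) (2,39/5) (50/13,3)]
5. Canonical ring: [(2,39/5) (50/13,3) (13,3) (13,247/16) (2,107/8)]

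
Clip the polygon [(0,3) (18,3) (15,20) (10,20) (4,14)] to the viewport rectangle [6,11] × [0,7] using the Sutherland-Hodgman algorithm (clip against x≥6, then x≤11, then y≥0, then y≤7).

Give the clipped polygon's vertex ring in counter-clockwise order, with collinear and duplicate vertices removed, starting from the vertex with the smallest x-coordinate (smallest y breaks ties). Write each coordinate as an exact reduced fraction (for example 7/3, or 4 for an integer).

Clipped polygon: [(6,3) (11,3) (11,7) (6,7)]

1. After x ≥ 6: [(6,3) (18,3) (15,20) (10,20) (6,16)]
2. After x ≤ 11: [(6,3) (11,3) (11,20) (10,20) (6,16)]
3. After y ≥ 0: [(6,3) (11,3) (11,20) (10,20) (6,16)]
4. After y ≤ 7: [(6,7) (6,3) (11,3) (11,7)]
5. Canonical ring: [(6,3) (11,3) (11,7) (6,7)]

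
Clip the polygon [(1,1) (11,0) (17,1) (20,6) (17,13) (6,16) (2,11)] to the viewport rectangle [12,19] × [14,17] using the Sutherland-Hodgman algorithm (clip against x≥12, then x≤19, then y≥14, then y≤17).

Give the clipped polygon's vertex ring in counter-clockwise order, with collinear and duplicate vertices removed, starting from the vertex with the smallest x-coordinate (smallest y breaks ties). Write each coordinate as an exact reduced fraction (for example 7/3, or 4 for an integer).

1. After x ≥ 12: [(12,1/6) (17,1) (20,6) (17,13) (12,158/11)]
2. After x ≤ 19: [(12,1/6) (17,1) (19,13/3) (19,25/3) (17,13) (12,158/11)]
3. After y ≥ 14: [(12,14) (40/3,14) (12,158/11)]
4. After y ≤ 17: [(12,14) (40/3,14) (12,158/11)]
5. Canonical ring: [(12,14) (40/3,14) (12,158/11)]

Clipped polygon: [(12,14) (40/3,14) (12,158/11)]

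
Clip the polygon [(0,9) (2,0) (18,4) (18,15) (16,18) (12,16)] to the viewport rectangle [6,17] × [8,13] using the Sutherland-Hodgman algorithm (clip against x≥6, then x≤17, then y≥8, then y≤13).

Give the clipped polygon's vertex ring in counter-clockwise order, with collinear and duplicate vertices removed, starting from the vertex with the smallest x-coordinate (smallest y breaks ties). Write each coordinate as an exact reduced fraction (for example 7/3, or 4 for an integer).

Clipped polygon: [(6,8) (17,8) (17,13) (48/7,13) (6,25/2)]

1. After x ≥ 6: [(6,25/2) (6,1) (18,4) (18,15) (16,18) (12,16)]
2. After x ≤ 17: [(6,25/2) (6,1) (17,15/4) (17,33/2) (16,18) (12,16)]
3. After y ≥ 8: [(6,25/2) (6,8) (17,8) (17,33/2) (16,18) (12,16)]
4. After y ≤ 13: [(48/7,13) (6,25/2) (6,8) (17,8) (17,13)]
5. Canonical ring: [(6,8) (17,8) (17,13) (48/7,13) (6,25/2)]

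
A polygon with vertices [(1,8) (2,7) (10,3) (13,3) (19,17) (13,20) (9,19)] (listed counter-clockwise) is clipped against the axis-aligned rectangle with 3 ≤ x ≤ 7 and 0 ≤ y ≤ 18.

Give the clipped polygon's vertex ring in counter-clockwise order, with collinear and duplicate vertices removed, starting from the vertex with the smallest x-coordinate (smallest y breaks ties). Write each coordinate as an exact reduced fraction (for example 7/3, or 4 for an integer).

Clipped polygon: [(3,13/2) (7,9/2) (7,65/4) (3,43/4)]

1. After x ≥ 3: [(3,43/4) (3,13/2) (10,3) (13,3) (19,17) (13,20) (9,19)]
2. After x ≤ 7: [(7,65/4) (3,43/4) (3,13/2) (7,9/2)]
3. After y ≥ 0: [(7,65/4) (3,43/4) (3,13/2) (7,9/2)]
4. After y ≤ 18: [(7,65/4) (3,43/4) (3,13/2) (7,9/2)]
5. Canonical ring: [(3,13/2) (7,9/2) (7,65/4) (3,43/4)]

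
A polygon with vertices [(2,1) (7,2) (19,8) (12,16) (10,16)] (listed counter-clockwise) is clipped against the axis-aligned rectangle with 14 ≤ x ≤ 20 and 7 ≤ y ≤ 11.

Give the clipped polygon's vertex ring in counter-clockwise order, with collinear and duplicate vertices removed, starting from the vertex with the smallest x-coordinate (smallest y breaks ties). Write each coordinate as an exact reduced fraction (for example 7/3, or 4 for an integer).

1. After x ≥ 14: [(14,11/2) (19,8) (14,96/7)]
2. After x ≤ 20: [(14,11/2) (19,8) (14,96/7)]
3. After y ≥ 7: [(14,7) (17,7) (19,8) (14,96/7)]
4. After y ≤ 11: [(14,11) (14,7) (17,7) (19,8) (131/8,11)]
5. Canonical ring: [(14,7) (17,7) (19,8) (131/8,11) (14,11)]

Clipped polygon: [(14,7) (17,7) (19,8) (131/8,11) (14,11)]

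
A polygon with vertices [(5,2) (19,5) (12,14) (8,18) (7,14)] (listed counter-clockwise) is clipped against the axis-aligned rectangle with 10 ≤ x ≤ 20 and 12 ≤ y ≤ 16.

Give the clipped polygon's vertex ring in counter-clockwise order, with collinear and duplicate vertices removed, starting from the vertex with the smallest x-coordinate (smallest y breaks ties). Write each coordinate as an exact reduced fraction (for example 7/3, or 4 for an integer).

1. After x ≥ 10: [(10,43/14) (19,5) (12,14) (10,16)]
2. After x ≤ 20: [(10,43/14) (19,5) (12,14) (10,16)]
3. After y ≥ 12: [(10,12) (122/9,12) (12,14) (10,16)]
4. After y ≤ 16: [(10,12) (122/9,12) (12,14) (10,16)]
5. Canonical ring: [(10,12) (122/9,12) (12,14) (10,16)]

Clipped polygon: [(10,12) (122/9,12) (12,14) (10,16)]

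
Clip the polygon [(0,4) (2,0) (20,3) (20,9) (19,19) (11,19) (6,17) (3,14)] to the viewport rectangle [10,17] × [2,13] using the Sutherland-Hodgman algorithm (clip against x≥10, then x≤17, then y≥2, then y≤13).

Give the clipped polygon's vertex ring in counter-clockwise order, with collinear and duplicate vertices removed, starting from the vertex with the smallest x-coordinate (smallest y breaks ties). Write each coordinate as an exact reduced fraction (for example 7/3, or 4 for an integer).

Clipped polygon: [(10,2) (14,2) (17,5/2) (17,13) (10,13)]

1. After x ≥ 10: [(10,4/3) (20,3) (20,9) (19,19) (11,19) (10,93/5)]
2. After x ≤ 17: [(10,4/3) (17,5/2) (17,19) (11,19) (10,93/5)]
3. After y ≥ 2: [(10,2) (14,2) (17,5/2) (17,19) (11,19) (10,93/5)]
4. After y ≤ 13: [(10,13) (10,2) (14,2) (17,5/2) (17,13)]
5. Canonical ring: [(10,2) (14,2) (17,5/2) (17,13) (10,13)]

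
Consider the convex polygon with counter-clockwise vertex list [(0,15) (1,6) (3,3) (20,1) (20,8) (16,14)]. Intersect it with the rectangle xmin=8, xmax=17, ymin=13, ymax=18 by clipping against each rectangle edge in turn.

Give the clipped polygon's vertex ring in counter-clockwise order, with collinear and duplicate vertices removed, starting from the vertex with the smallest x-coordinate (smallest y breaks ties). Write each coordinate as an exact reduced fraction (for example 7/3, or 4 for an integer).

1. After x ≥ 8: [(8,29/2) (8,41/17) (20,1) (20,8) (16,14)]
2. After x ≤ 17: [(8,29/2) (8,41/17) (17,23/17) (17,25/2) (16,14)]
3. After y ≥ 13: [(8,29/2) (8,13) (50/3,13) (16,14)]
4. After y ≤ 18: [(8,29/2) (8,13) (50/3,13) (16,14)]
5. Canonical ring: [(8,13) (50/3,13) (16,14) (8,29/2)]

Clipped polygon: [(8,13) (50/3,13) (16,14) (8,29/2)]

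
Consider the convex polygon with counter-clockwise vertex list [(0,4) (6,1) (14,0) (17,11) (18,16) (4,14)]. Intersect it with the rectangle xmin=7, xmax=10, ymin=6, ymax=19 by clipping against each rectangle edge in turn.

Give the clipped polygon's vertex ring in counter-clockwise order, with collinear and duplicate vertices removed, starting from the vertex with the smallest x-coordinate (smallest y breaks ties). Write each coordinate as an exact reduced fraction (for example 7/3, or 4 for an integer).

1. After x ≥ 7: [(7,7/8) (14,0) (17,11) (18,16) (7,101/7)]
2. After x ≤ 10: [(7,7/8) (10,1/2) (10,104/7) (7,101/7)]
3. After y ≥ 6: [(7,6) (10,6) (10,104/7) (7,101/7)]
4. After y ≤ 19: [(7,6) (10,6) (10,104/7) (7,101/7)]
5. Canonical ring: [(7,6) (10,6) (10,104/7) (7,101/7)]

Clipped polygon: [(7,6) (10,6) (10,104/7) (7,101/7)]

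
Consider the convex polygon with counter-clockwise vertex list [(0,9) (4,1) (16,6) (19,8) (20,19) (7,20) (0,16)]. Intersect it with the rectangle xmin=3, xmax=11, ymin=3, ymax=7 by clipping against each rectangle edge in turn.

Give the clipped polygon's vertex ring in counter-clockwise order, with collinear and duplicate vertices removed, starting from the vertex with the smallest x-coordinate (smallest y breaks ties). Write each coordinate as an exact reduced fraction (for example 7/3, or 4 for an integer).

1. After x ≥ 3: [(3,3) (4,1) (16,6) (19,8) (20,19) (7,20) (3,124/7)]
2. After x ≤ 11: [(3,3) (4,1) (11,47/12) (11,256/13) (7,20) (3,124/7)]
3. After y ≥ 3: [(3,3) (3,3) (44/5,3) (11,47/12) (11,256/13) (7,20) (3,124/7)]
4. After y ≤ 7: [(3,7) (3,3) (3,3) (44/5,3) (11,47/12) (11,7)]
5. Canonical ring: [(3,3) (44/5,3) (11,47/12) (11,7) (3,7)]

Clipped polygon: [(3,3) (44/5,3) (11,47/12) (11,7) (3,7)]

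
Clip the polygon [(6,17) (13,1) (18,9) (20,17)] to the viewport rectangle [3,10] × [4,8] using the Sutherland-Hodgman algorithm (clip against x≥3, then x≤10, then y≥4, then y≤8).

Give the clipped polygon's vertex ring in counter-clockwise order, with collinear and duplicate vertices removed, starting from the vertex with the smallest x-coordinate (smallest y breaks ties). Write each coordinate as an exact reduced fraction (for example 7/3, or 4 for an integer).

1. After x ≥ 3: [(6,17) (13,1) (18,9) (20,17)]
2. After x ≤ 10: [(10,17) (6,17) (10,55/7)]
3. After y ≥ 4: [(10,17) (6,17) (10,55/7)]
4. After y ≤ 8: [(10,8) (159/16,8) (10,55/7)]
5. Canonical ring: [(159/16,8) (10,55/7) (10,8)]

Clipped polygon: [(159/16,8) (10,55/7) (10,8)]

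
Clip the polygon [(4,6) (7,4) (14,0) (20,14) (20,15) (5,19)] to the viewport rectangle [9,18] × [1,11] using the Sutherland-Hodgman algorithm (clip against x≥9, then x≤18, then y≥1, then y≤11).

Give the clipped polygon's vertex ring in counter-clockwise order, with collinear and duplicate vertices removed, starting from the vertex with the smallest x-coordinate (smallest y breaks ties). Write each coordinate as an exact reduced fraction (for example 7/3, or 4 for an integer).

1. After x ≥ 9: [(9,20/7) (14,0) (20,14) (20,15) (9,269/15)]
2. After x ≤ 18: [(9,20/7) (14,0) (18,28/3) (18,233/15) (9,269/15)]
3. After y ≥ 1: [(9,20/7) (49/4,1) (101/7,1) (18,28/3) (18,233/15) (9,269/15)]
4. After y ≤ 11: [(9,11) (9,20/7) (49/4,1) (101/7,1) (18,28/3) (18,11)]
5. Canonical ring: [(9,20/7) (49/4,1) (101/7,1) (18,28/3) (18,11) (9,11)]

Clipped polygon: [(9,20/7) (49/4,1) (101/7,1) (18,28/3) (18,11) (9,11)]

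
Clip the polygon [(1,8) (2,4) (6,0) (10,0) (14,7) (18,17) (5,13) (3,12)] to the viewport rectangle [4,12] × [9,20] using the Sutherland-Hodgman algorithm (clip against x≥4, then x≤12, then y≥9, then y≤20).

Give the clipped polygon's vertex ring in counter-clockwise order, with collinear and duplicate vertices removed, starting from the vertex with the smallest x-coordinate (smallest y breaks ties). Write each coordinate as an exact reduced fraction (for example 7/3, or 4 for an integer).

1. After x ≥ 4: [(4,2) (6,0) (10,0) (14,7) (18,17) (5,13) (4,25/2)]
2. After x ≤ 12: [(4,2) (6,0) (10,0) (12,7/2) (12,197/13) (5,13) (4,25/2)]
3. After y ≥ 9: [(4,9) (12,9) (12,197/13) (5,13) (4,25/2)]
4. After y ≤ 20: [(4,9) (12,9) (12,197/13) (5,13) (4,25/2)]
5. Canonical ring: [(4,9) (12,9) (12,197/13) (5,13) (4,25/2)]

Clipped polygon: [(4,9) (12,9) (12,197/13) (5,13) (4,25/2)]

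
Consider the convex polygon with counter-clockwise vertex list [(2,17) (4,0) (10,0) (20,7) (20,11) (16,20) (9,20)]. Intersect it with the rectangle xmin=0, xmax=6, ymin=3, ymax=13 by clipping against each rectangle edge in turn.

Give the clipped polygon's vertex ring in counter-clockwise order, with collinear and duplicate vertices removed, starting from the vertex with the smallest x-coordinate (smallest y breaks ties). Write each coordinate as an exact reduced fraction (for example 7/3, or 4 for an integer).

1. After x ≥ 0: [(2,17) (4,0) (10,0) (20,7) (20,11) (16,20) (9,20)]
2. After x ≤ 6: [(6,131/7) (2,17) (4,0) (6,0)]
3. After y ≥ 3: [(6,3) (6,131/7) (2,17) (62/17,3)]
4. After y ≤ 13: [(6,3) (6,13) (42/17,13) (62/17,3)]
5. Canonical ring: [(42/17,13) (62/17,3) (6,3) (6,13)]

Clipped polygon: [(42/17,13) (62/17,3) (6,3) (6,13)]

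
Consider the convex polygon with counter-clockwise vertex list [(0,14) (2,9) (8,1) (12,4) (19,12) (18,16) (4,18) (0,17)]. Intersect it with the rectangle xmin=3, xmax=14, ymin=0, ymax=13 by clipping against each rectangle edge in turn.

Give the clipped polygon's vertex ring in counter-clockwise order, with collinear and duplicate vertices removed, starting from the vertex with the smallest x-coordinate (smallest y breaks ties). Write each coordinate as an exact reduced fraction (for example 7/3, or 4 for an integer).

1. After x ≥ 3: [(3,23/3) (8,1) (12,4) (19,12) (18,16) (4,18) (3,71/4)]
2. After x ≤ 14: [(3,23/3) (8,1) (12,4) (14,44/7) (14,116/7) (4,18) (3,71/4)]
3. After y ≥ 0: [(3,23/3) (8,1) (12,4) (14,44/7) (14,116/7) (4,18) (3,71/4)]
4. After y ≤ 13: [(3,13) (3,23/3) (8,1) (12,4) (14,44/7) (14,13)]
5. Canonical ring: [(3,23/3) (8,1) (12,4) (14,44/7) (14,13) (3,13)]

Clipped polygon: [(3,23/3) (8,1) (12,4) (14,44/7) (14,13) (3,13)]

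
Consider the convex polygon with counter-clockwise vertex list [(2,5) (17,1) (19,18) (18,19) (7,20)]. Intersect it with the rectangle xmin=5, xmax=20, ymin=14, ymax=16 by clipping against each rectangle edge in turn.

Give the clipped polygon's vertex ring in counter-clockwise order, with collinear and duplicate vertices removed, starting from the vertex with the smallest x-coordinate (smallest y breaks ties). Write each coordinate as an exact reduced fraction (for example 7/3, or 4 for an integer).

Clipped polygon: [(5,14) (315/17,14) (319/17,16) (17/3,16)]

1. After x ≥ 5: [(5,14) (5,21/5) (17,1) (19,18) (18,19) (7,20)]
2. After x ≤ 20: [(5,14) (5,21/5) (17,1) (19,18) (18,19) (7,20)]
3. After y ≥ 14: [(5,14) (5,14) (315/17,14) (19,18) (18,19) (7,20)]
4. After y ≤ 16: [(17/3,16) (5,14) (5,14) (315/17,14) (319/17,16)]
5. Canonical ring: [(5,14) (315/17,14) (319/17,16) (17/3,16)]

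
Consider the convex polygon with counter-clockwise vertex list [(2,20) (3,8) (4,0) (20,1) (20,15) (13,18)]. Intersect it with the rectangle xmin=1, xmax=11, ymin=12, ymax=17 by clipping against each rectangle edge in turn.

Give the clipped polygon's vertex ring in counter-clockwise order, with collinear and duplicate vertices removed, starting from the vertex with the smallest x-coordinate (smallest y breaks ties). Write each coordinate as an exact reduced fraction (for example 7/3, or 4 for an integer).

Clipped polygon: [(9/4,17) (8/3,12) (11,12) (11,17)]

1. After x ≥ 1: [(2,20) (3,8) (4,0) (20,1) (20,15) (13,18)]
2. After x ≤ 11: [(11,202/11) (2,20) (3,8) (4,0) (11,7/16)]
3. After y ≥ 12: [(11,12) (11,202/11) (2,20) (8/3,12)]
4. After y ≤ 17: [(11,12) (11,17) (9/4,17) (8/3,12)]
5. Canonical ring: [(9/4,17) (8/3,12) (11,12) (11,17)]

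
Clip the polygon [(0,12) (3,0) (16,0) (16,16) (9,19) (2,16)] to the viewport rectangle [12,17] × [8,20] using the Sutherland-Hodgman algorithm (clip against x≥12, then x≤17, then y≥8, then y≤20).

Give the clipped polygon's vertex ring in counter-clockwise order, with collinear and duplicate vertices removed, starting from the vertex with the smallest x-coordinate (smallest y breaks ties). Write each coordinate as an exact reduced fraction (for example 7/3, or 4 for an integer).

Clipped polygon: [(12,8) (16,8) (16,16) (12,124/7)]

1. After x ≥ 12: [(12,0) (16,0) (16,16) (12,124/7)]
2. After x ≤ 17: [(12,0) (16,0) (16,16) (12,124/7)]
3. After y ≥ 8: [(12,8) (16,8) (16,16) (12,124/7)]
4. After y ≤ 20: [(12,8) (16,8) (16,16) (12,124/7)]
5. Canonical ring: [(12,8) (16,8) (16,16) (12,124/7)]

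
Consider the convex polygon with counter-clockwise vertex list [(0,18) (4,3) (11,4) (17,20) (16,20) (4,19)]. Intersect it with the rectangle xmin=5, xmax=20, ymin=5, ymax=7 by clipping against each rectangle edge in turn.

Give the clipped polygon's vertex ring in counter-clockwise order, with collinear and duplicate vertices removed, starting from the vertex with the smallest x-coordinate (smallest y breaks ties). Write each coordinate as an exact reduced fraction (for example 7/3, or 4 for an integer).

1. After x ≥ 5: [(5,22/7) (11,4) (17,20) (16,20) (5,229/12)]
2. After x ≤ 20: [(5,22/7) (11,4) (17,20) (16,20) (5,229/12)]
3. After y ≥ 5: [(5,5) (91/8,5) (17,20) (16,20) (5,229/12)]
4. After y ≤ 7: [(5,7) (5,5) (91/8,5) (97/8,7)]
5. Canonical ring: [(5,5) (91/8,5) (97/8,7) (5,7)]

Clipped polygon: [(5,5) (91/8,5) (97/8,7) (5,7)]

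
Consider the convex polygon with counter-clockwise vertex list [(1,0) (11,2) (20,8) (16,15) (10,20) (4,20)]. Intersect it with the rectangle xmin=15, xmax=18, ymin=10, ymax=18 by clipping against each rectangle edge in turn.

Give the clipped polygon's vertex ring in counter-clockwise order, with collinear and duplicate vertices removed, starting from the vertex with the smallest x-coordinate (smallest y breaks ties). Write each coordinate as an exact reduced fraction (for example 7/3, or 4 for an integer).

Clipped polygon: [(15,10) (18,10) (18,23/2) (16,15) (15,95/6)]

1. After x ≥ 15: [(15,14/3) (20,8) (16,15) (15,95/6)]
2. After x ≤ 18: [(15,14/3) (18,20/3) (18,23/2) (16,15) (15,95/6)]
3. After y ≥ 10: [(15,10) (18,10) (18,23/2) (16,15) (15,95/6)]
4. After y ≤ 18: [(15,10) (18,10) (18,23/2) (16,15) (15,95/6)]
5. Canonical ring: [(15,10) (18,10) (18,23/2) (16,15) (15,95/6)]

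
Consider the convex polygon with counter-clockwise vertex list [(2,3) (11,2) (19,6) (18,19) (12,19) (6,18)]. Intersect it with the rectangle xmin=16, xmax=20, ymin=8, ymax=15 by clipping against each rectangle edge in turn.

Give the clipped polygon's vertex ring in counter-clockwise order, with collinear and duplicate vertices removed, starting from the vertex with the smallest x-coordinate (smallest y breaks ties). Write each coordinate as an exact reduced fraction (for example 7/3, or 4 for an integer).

1. After x ≥ 16: [(16,9/2) (19,6) (18,19) (16,19)]
2. After x ≤ 20: [(16,9/2) (19,6) (18,19) (16,19)]
3. After y ≥ 8: [(16,8) (245/13,8) (18,19) (16,19)]
4. After y ≤ 15: [(16,15) (16,8) (245/13,8) (238/13,15)]
5. Canonical ring: [(16,8) (245/13,8) (238/13,15) (16,15)]

Clipped polygon: [(16,8) (245/13,8) (238/13,15) (16,15)]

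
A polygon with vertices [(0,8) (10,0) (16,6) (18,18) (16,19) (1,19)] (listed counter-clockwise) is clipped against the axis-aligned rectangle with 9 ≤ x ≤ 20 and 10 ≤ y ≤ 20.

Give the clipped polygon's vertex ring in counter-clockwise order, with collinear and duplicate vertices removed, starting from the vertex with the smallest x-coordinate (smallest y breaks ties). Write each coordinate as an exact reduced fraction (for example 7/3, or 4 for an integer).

1. After x ≥ 9: [(9,4/5) (10,0) (16,6) (18,18) (16,19) (9,19)]
2. After x ≤ 20: [(9,4/5) (10,0) (16,6) (18,18) (16,19) (9,19)]
3. After y ≥ 10: [(9,10) (50/3,10) (18,18) (16,19) (9,19)]
4. After y ≤ 20: [(9,10) (50/3,10) (18,18) (16,19) (9,19)]
5. Canonical ring: [(9,10) (50/3,10) (18,18) (16,19) (9,19)]

Clipped polygon: [(9,10) (50/3,10) (18,18) (16,19) (9,19)]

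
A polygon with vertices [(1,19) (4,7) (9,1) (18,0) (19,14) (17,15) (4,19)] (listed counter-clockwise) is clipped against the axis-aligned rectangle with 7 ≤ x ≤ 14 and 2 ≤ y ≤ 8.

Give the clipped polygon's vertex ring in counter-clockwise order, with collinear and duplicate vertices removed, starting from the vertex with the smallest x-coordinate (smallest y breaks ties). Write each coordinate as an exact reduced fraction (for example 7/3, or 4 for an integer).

Clipped polygon: [(7,17/5) (49/6,2) (14,2) (14,8) (7,8)]

1. After x ≥ 7: [(7,17/5) (9,1) (18,0) (19,14) (17,15) (7,235/13)]
2. After x ≤ 14: [(7,17/5) (9,1) (14,4/9) (14,207/13) (7,235/13)]
3. After y ≥ 2: [(7,17/5) (49/6,2) (14,2) (14,207/13) (7,235/13)]
4. After y ≤ 8: [(7,8) (7,17/5) (49/6,2) (14,2) (14,8)]
5. Canonical ring: [(7,17/5) (49/6,2) (14,2) (14,8) (7,8)]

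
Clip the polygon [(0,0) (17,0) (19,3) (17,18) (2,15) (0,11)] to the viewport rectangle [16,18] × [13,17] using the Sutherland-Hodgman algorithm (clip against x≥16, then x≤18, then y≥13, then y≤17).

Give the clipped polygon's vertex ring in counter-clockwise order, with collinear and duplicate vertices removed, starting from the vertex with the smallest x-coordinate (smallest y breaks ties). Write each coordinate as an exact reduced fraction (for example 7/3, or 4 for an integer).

Clipped polygon: [(16,13) (53/3,13) (257/15,17) (16,17)]

1. After x ≥ 16: [(16,0) (17,0) (19,3) (17,18) (16,89/5)]
2. After x ≤ 18: [(16,0) (17,0) (18,3/2) (18,21/2) (17,18) (16,89/5)]
3. After y ≥ 13: [(16,13) (53/3,13) (17,18) (16,89/5)]
4. After y ≤ 17: [(16,17) (16,13) (53/3,13) (257/15,17)]
5. Canonical ring: [(16,13) (53/3,13) (257/15,17) (16,17)]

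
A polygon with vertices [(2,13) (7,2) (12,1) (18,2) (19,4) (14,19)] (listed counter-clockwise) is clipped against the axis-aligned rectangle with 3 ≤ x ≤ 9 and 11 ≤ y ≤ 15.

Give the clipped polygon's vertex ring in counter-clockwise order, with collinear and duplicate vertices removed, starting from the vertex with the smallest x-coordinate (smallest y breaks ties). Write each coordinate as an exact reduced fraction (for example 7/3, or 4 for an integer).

Clipped polygon: [(3,11) (9,11) (9,15) (6,15) (3,27/2)]

1. After x ≥ 3: [(3,27/2) (3,54/5) (7,2) (12,1) (18,2) (19,4) (14,19)]
2. After x ≤ 9: [(9,33/2) (3,27/2) (3,54/5) (7,2) (9,8/5)]
3. After y ≥ 11: [(9,11) (9,33/2) (3,27/2) (3,11)]
4. After y ≤ 15: [(9,11) (9,15) (6,15) (3,27/2) (3,11)]
5. Canonical ring: [(3,11) (9,11) (9,15) (6,15) (3,27/2)]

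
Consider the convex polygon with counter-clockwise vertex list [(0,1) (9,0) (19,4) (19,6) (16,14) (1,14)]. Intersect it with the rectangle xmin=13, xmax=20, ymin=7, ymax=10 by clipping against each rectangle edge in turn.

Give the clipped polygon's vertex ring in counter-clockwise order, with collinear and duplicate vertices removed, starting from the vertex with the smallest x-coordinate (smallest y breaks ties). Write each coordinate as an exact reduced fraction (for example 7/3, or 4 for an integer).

Clipped polygon: [(13,7) (149/8,7) (35/2,10) (13,10)]

1. After x ≥ 13: [(13,8/5) (19,4) (19,6) (16,14) (13,14)]
2. After x ≤ 20: [(13,8/5) (19,4) (19,6) (16,14) (13,14)]
3. After y ≥ 7: [(13,7) (149/8,7) (16,14) (13,14)]
4. After y ≤ 10: [(13,10) (13,7) (149/8,7) (35/2,10)]
5. Canonical ring: [(13,7) (149/8,7) (35/2,10) (13,10)]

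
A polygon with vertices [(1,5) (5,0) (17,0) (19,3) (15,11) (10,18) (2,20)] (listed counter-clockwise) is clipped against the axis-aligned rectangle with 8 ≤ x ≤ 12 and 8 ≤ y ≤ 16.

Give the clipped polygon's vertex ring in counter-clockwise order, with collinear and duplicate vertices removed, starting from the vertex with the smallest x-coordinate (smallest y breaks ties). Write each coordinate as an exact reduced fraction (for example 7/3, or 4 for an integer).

1. After x ≥ 8: [(8,0) (17,0) (19,3) (15,11) (10,18) (8,37/2)]
2. After x ≤ 12: [(8,0) (12,0) (12,76/5) (10,18) (8,37/2)]
3. After y ≥ 8: [(8,8) (12,8) (12,76/5) (10,18) (8,37/2)]
4. After y ≤ 16: [(8,16) (8,8) (12,8) (12,76/5) (80/7,16)]
5. Canonical ring: [(8,8) (12,8) (12,76/5) (80/7,16) (8,16)]

Clipped polygon: [(8,8) (12,8) (12,76/5) (80/7,16) (8,16)]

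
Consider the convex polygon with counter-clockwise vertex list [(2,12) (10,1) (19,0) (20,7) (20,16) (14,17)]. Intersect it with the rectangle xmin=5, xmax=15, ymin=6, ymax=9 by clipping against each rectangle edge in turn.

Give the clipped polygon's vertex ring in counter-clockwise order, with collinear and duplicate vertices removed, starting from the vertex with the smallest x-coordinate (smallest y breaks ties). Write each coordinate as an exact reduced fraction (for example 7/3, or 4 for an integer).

Clipped polygon: [(5,63/8) (70/11,6) (15,6) (15,9) (5,9)]

1. After x ≥ 5: [(5,53/4) (5,63/8) (10,1) (19,0) (20,7) (20,16) (14,17)]
2. After x ≤ 15: [(5,53/4) (5,63/8) (10,1) (15,4/9) (15,101/6) (14,17)]
3. After y ≥ 6: [(5,53/4) (5,63/8) (70/11,6) (15,6) (15,101/6) (14,17)]
4. After y ≤ 9: [(5,9) (5,63/8) (70/11,6) (15,6) (15,9)]
5. Canonical ring: [(5,63/8) (70/11,6) (15,6) (15,9) (5,9)]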